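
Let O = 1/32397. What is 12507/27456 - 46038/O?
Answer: -1240922247173/832 ≈ -1.4915e+9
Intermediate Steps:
O = 1/32397 ≈ 3.0867e-5
12507/27456 - 46038/O = 12507/27456 - 46038/1/32397 = 12507*(1/27456) - 46038*32397 = 379/832 - 1491493086 = -1240922247173/832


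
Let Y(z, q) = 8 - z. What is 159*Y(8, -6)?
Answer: 0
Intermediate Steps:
159*Y(8, -6) = 159*(8 - 1*8) = 159*(8 - 8) = 159*0 = 0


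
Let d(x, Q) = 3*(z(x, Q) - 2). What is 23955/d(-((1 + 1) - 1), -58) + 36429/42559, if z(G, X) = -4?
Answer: -339615041/255354 ≈ -1330.0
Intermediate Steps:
d(x, Q) = -18 (d(x, Q) = 3*(-4 - 2) = 3*(-6) = -18)
23955/d(-((1 + 1) - 1), -58) + 36429/42559 = 23955/(-18) + 36429/42559 = 23955*(-1/18) + 36429*(1/42559) = -7985/6 + 36429/42559 = -339615041/255354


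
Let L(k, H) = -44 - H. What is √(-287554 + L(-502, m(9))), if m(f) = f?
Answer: I*√287607 ≈ 536.29*I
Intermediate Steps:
√(-287554 + L(-502, m(9))) = √(-287554 + (-44 - 1*9)) = √(-287554 + (-44 - 9)) = √(-287554 - 53) = √(-287607) = I*√287607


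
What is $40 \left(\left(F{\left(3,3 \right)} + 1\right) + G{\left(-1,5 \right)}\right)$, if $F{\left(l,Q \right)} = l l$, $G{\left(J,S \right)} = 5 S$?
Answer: $1400$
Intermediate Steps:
$F{\left(l,Q \right)} = l^{2}$
$40 \left(\left(F{\left(3,3 \right)} + 1\right) + G{\left(-1,5 \right)}\right) = 40 \left(\left(3^{2} + 1\right) + 5 \cdot 5\right) = 40 \left(\left(9 + 1\right) + 25\right) = 40 \left(10 + 25\right) = 40 \cdot 35 = 1400$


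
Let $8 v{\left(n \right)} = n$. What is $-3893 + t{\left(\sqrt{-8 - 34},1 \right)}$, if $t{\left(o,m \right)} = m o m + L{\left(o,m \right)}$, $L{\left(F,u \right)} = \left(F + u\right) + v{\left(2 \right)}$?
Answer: $- \frac{15567}{4} + 2 i \sqrt{42} \approx -3891.8 + 12.961 i$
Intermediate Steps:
$v{\left(n \right)} = \frac{n}{8}$
$L{\left(F,u \right)} = \frac{1}{4} + F + u$ ($L{\left(F,u \right)} = \left(F + u\right) + \frac{1}{8} \cdot 2 = \left(F + u\right) + \frac{1}{4} = \frac{1}{4} + F + u$)
$t{\left(o,m \right)} = \frac{1}{4} + m + o + o m^{2}$ ($t{\left(o,m \right)} = m o m + \left(\frac{1}{4} + o + m\right) = o m^{2} + \left(\frac{1}{4} + m + o\right) = \frac{1}{4} + m + o + o m^{2}$)
$-3893 + t{\left(\sqrt{-8 - 34},1 \right)} = -3893 + \left(\frac{1}{4} + 1 + \sqrt{-8 - 34} + \sqrt{-8 - 34} \cdot 1^{2}\right) = -3893 + \left(\frac{1}{4} + 1 + \sqrt{-42} + \sqrt{-42} \cdot 1\right) = -3893 + \left(\frac{1}{4} + 1 + i \sqrt{42} + i \sqrt{42} \cdot 1\right) = -3893 + \left(\frac{1}{4} + 1 + i \sqrt{42} + i \sqrt{42}\right) = -3893 + \left(\frac{5}{4} + 2 i \sqrt{42}\right) = - \frac{15567}{4} + 2 i \sqrt{42}$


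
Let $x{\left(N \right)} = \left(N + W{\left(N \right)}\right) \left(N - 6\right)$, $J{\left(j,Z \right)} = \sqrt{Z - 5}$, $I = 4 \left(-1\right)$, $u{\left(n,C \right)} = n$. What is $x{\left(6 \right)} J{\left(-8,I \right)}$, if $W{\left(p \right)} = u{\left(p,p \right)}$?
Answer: $0$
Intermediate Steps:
$I = -4$
$J{\left(j,Z \right)} = \sqrt{-5 + Z}$
$W{\left(p \right)} = p$
$x{\left(N \right)} = 2 N \left(-6 + N\right)$ ($x{\left(N \right)} = \left(N + N\right) \left(N - 6\right) = 2 N \left(-6 + N\right)$)
$x{\left(6 \right)} J{\left(-8,I \right)} = 2 \cdot 6 \left(-6 + 6\right) \sqrt{-5 - 4} = 2 \cdot 6 \cdot 0 \sqrt{-9} = 0 \cdot 3 i = 0$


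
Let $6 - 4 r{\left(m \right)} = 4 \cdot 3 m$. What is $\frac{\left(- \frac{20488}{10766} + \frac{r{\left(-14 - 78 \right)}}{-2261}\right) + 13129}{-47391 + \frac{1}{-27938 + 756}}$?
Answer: $- \frac{620401648652273}{2239773920447567} \approx -0.27699$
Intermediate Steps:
$r{\left(m \right)} = \frac{3}{2} - 3 m$ ($r{\left(m \right)} = \frac{3}{2} - \frac{4 \cdot 3 m}{4} = \frac{3}{2} - \frac{12 m}{4} = \frac{3}{2} - 3 m$)
$\frac{\left(- \frac{20488}{10766} + \frac{r{\left(-14 - 78 \right)}}{-2261}\right) + 13129}{-47391 + \frac{1}{-27938 + 756}} = \frac{\left(- \frac{20488}{10766} + \frac{\frac{3}{2} - 3 \left(-14 - 78\right)}{-2261}\right) + 13129}{-47391 + \frac{1}{-27938 + 756}} = \frac{\left(\left(-20488\right) \frac{1}{10766} + \left(\frac{3}{2} - -276\right) \left(- \frac{1}{2261}\right)\right) + 13129}{-47391 + \frac{1}{-27182}} = \frac{\left(- \frac{10244}{5383} + \left(\frac{3}{2} + 276\right) \left(- \frac{1}{2261}\right)\right) + 13129}{-47391 - \frac{1}{27182}} = \frac{\left(- \frac{10244}{5383} + \frac{555}{2} \left(- \frac{1}{2261}\right)\right) + 13129}{- \frac{1288182163}{27182}} = \left(\left(- \frac{10244}{5383} - \frac{555}{4522}\right) + 13129\right) \left(- \frac{27182}{1288182163}\right) = \left(- \frac{7044419}{3477418} + 13129\right) \left(- \frac{27182}{1288182163}\right) = \frac{45647976503}{3477418} \left(- \frac{27182}{1288182163}\right) = - \frac{620401648652273}{2239773920447567}$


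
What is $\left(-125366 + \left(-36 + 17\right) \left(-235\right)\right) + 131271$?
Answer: $10370$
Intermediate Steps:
$\left(-125366 + \left(-36 + 17\right) \left(-235\right)\right) + 131271 = \left(-125366 - -4465\right) + 131271 = \left(-125366 + 4465\right) + 131271 = -120901 + 131271 = 10370$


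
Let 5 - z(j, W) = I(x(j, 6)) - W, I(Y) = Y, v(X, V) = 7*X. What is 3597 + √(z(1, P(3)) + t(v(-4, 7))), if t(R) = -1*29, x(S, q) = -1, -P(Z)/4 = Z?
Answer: 3597 + I*√35 ≈ 3597.0 + 5.9161*I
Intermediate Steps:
P(Z) = -4*Z
t(R) = -29
z(j, W) = 6 + W (z(j, W) = 5 - (-1 - W) = 5 + (1 + W) = 6 + W)
3597 + √(z(1, P(3)) + t(v(-4, 7))) = 3597 + √((6 - 4*3) - 29) = 3597 + √((6 - 12) - 29) = 3597 + √(-6 - 29) = 3597 + √(-35) = 3597 + I*√35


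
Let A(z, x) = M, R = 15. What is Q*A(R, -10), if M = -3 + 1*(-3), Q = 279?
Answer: -1674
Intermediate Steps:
M = -6 (M = -3 - 3 = -6)
A(z, x) = -6
Q*A(R, -10) = 279*(-6) = -1674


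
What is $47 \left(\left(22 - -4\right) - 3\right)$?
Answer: $1081$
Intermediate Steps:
$47 \left(\left(22 - -4\right) - 3\right) = 47 \left(\left(22 + 4\right) - 3\right) = 47 \left(26 - 3\right) = 47 \cdot 23 = 1081$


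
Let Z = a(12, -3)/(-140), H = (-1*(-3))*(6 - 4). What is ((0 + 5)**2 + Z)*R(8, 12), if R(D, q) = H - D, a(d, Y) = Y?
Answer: -3503/70 ≈ -50.043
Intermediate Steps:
H = 6 (H = 3*2 = 6)
Z = 3/140 (Z = -3/(-140) = -3*(-1/140) = 3/140 ≈ 0.021429)
R(D, q) = 6 - D
((0 + 5)**2 + Z)*R(8, 12) = ((0 + 5)**2 + 3/140)*(6 - 1*8) = (5**2 + 3/140)*(6 - 8) = (25 + 3/140)*(-2) = (3503/140)*(-2) = -3503/70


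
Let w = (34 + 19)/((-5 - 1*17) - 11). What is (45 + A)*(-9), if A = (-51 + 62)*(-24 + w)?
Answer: 2130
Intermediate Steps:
w = -53/33 (w = 53/((-5 - 17) - 11) = 53/(-22 - 11) = 53/(-33) = 53*(-1/33) = -53/33 ≈ -1.6061)
A = -845/3 (A = (-51 + 62)*(-24 - 53/33) = 11*(-845/33) = -845/3 ≈ -281.67)
(45 + A)*(-9) = (45 - 845/3)*(-9) = -710/3*(-9) = 2130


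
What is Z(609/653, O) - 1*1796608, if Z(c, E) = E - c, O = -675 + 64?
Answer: -1173584616/653 ≈ -1.7972e+6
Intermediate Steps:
O = -611
Z(609/653, O) - 1*1796608 = (-611 - 609/653) - 1*1796608 = (-611 - 609/653) - 1796608 = -399592/653 - 1796608 = -1173584616/653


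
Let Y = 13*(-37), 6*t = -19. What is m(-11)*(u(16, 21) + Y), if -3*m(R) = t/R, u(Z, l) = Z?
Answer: 2945/66 ≈ 44.621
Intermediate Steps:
t = -19/6 (t = (1/6)*(-19) = -19/6 ≈ -3.1667)
m(R) = 19/(18*R) (m(R) = -(-19)/(18*R) = 19/(18*R))
Y = -481
m(-11)*(u(16, 21) + Y) = ((19/18)/(-11))*(16 - 481) = ((19/18)*(-1/11))*(-465) = -19/198*(-465) = 2945/66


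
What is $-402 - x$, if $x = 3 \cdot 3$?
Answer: $-411$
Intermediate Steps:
$x = 9$
$-402 - x = -402 - 9 = -411$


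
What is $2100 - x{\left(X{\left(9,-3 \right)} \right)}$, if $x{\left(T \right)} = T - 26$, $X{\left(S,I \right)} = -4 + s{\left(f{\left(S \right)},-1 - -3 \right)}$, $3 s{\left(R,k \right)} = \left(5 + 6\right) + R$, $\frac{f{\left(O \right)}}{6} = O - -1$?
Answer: $\frac{6319}{3} \approx 2106.3$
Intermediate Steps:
$f{\left(O \right)} = 6 + 6 O$ ($f{\left(O \right)} = 6 \left(O - -1\right) = 6 \left(O + 1\right) = 6 \left(1 + O\right) = 6 + 6 O$)
$s{\left(R,k \right)} = \frac{11}{3} + \frac{R}{3}$ ($s{\left(R,k \right)} = \frac{\left(5 + 6\right) + R}{3} = \frac{11 + R}{3} = \frac{11}{3} + \frac{R}{3}$)
$X{\left(S,I \right)} = \frac{5}{3} + 2 S$ ($X{\left(S,I \right)} = -4 + \left(\frac{11}{3} + \frac{6 + 6 S}{3}\right) = -4 + \left(\frac{11}{3} + \left(2 + 2 S\right)\right) = -4 + \left(\frac{17}{3} + 2 S\right) = \frac{5}{3} + 2 S$)
$x{\left(T \right)} = -26 + T$ ($x{\left(T \right)} = T - 26 = -26 + T$)
$2100 - x{\left(X{\left(9,-3 \right)} \right)} = 2100 - \left(-26 + \left(\frac{5}{3} + 2 \cdot 9\right)\right) = 2100 - \left(-26 + \left(\frac{5}{3} + 18\right)\right) = 2100 - \left(-26 + \frac{59}{3}\right) = 2100 - - \frac{19}{3} = 2100 + \frac{19}{3} = \frac{6319}{3}$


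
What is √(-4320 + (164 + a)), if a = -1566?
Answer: I*√5722 ≈ 75.644*I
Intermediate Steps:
√(-4320 + (164 + a)) = √(-4320 + (164 - 1566)) = √(-4320 - 1402) = √(-5722) = I*√5722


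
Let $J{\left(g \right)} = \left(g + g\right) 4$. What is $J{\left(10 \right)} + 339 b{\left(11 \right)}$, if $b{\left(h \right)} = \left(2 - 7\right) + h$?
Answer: $2114$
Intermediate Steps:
$b{\left(h \right)} = -5 + h$
$J{\left(g \right)} = 8 g$ ($J{\left(g \right)} = 2 g 4 = 8 g$)
$J{\left(10 \right)} + 339 b{\left(11 \right)} = 8 \cdot 10 + 339 \left(-5 + 11\right) = 80 + 339 \cdot 6 = 80 + 2034 = 2114$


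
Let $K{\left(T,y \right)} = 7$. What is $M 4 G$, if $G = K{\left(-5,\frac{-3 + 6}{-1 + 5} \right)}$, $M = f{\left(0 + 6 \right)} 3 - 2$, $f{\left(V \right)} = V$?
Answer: $448$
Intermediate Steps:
$M = 16$ ($M = \left(0 + 6\right) 3 - 2 = 6 \cdot 3 - 2 = 18 - 2 = 16$)
$G = 7$
$M 4 G = 16 \cdot 4 \cdot 7 = 64 \cdot 7 = 448$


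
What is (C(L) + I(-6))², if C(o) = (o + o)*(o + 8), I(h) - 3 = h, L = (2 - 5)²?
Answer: 91809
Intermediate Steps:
L = 9 (L = (-3)² = 9)
I(h) = 3 + h
C(o) = 2*o*(8 + o) (C(o) = (2*o)*(8 + o) = 2*o*(8 + o))
(C(L) + I(-6))² = (2*9*(8 + 9) + (3 - 6))² = (2*9*17 - 3)² = (306 - 3)² = 303² = 91809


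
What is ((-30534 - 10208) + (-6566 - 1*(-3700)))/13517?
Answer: -43608/13517 ≈ -3.2262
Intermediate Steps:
((-30534 - 10208) + (-6566 - 1*(-3700)))/13517 = (-40742 + (-6566 + 3700))*(1/13517) = (-40742 - 2866)*(1/13517) = -43608*1/13517 = -43608/13517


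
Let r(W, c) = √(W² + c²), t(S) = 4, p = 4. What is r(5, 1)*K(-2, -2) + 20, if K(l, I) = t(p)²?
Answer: 20 + 16*√26 ≈ 101.58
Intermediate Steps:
K(l, I) = 16 (K(l, I) = 4² = 16)
r(5, 1)*K(-2, -2) + 20 = √(5² + 1²)*16 + 20 = √(25 + 1)*16 + 20 = √26*16 + 20 = 16*√26 + 20 = 20 + 16*√26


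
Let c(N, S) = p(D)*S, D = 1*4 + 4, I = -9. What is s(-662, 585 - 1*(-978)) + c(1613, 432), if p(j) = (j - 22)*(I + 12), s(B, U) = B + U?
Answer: -17243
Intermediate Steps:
D = 8 (D = 4 + 4 = 8)
p(j) = -66 + 3*j (p(j) = (j - 22)*(-9 + 12) = (-22 + j)*3 = -66 + 3*j)
c(N, S) = -42*S (c(N, S) = (-66 + 3*8)*S = (-66 + 24)*S = -42*S)
s(-662, 585 - 1*(-978)) + c(1613, 432) = (-662 + (585 - 1*(-978))) - 42*432 = (-662 + (585 + 978)) - 18144 = (-662 + 1563) - 18144 = 901 - 18144 = -17243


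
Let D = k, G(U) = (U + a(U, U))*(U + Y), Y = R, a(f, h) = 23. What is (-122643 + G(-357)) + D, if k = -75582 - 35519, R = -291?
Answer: -17312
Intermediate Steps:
Y = -291
k = -111101
G(U) = (-291 + U)*(23 + U) (G(U) = (U + 23)*(U - 291) = (23 + U)*(-291 + U) = (-291 + U)*(23 + U))
D = -111101
(-122643 + G(-357)) + D = (-122643 + (-6693 + (-357)**2 - 268*(-357))) - 111101 = (-122643 + (-6693 + 127449 + 95676)) - 111101 = (-122643 + 216432) - 111101 = 93789 - 111101 = -17312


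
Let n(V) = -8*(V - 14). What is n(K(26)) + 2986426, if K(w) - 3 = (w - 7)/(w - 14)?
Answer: 8959504/3 ≈ 2.9865e+6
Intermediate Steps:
K(w) = 3 + (-7 + w)/(-14 + w) (K(w) = 3 + (w - 7)/(w - 14) = 3 + (-7 + w)/(-14 + w))
n(V) = 112 - 8*V (n(V) = -8*(-14 + V) = 112 - 8*V)
n(K(26)) + 2986426 = (112 - 8*(-49 + 4*26)/(-14 + 26)) + 2986426 = (112 - 8*(-49 + 104)/12) + 2986426 = (112 - 2*55/3) + 2986426 = (112 - 8*55/12) + 2986426 = (112 - 110/3) + 2986426 = 226/3 + 2986426 = 8959504/3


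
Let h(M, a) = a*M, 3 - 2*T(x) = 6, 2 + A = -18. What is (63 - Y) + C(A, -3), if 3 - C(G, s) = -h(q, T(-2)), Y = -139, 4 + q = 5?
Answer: 407/2 ≈ 203.50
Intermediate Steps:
A = -20 (A = -2 - 18 = -20)
T(x) = -3/2 (T(x) = 3/2 - 1/2*6 = 3/2 - 3 = -3/2)
q = 1 (q = -4 + 5 = 1)
h(M, a) = M*a
C(G, s) = 3/2 (C(G, s) = 3 - (-1)*1*(-3/2) = 3 - (-1)*(-3)/2 = 3 - 1*3/2 = 3 - 3/2 = 3/2)
(63 - Y) + C(A, -3) = (63 - 1*(-139)) + 3/2 = (63 + 139) + 3/2 = 202 + 3/2 = 407/2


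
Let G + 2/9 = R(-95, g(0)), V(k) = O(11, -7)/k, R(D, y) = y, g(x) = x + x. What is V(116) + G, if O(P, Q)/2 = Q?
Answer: -179/522 ≈ -0.34291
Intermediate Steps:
O(P, Q) = 2*Q
g(x) = 2*x
V(k) = -14/k (V(k) = (2*(-7))/k = -14/k)
G = -2/9 (G = -2/9 + 2*0 = -2/9 + 0 = -2/9 ≈ -0.22222)
V(116) + G = -14/116 - 2/9 = -14*1/116 - 2/9 = -7/58 - 2/9 = -179/522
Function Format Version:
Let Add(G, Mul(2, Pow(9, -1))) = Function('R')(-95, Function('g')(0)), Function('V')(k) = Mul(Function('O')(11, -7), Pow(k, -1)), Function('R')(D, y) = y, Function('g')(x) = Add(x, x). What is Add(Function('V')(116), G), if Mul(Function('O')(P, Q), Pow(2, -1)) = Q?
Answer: Rational(-179, 522) ≈ -0.34291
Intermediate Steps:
Function('O')(P, Q) = Mul(2, Q)
Function('g')(x) = Mul(2, x)
Function('V')(k) = Mul(-14, Pow(k, -1)) (Function('V')(k) = Mul(Mul(2, -7), Pow(k, -1)) = Mul(-14, Pow(k, -1)))
G = Rational(-2, 9) (G = Add(Rational(-2, 9), Mul(2, 0)) = Add(Rational(-2, 9), 0) = Rational(-2, 9) ≈ -0.22222)
Add(Function('V')(116), G) = Add(Mul(-14, Pow(116, -1)), Rational(-2, 9)) = Add(Mul(-14, Rational(1, 116)), Rational(-2, 9)) = Add(Rational(-7, 58), Rational(-2, 9)) = Rational(-179, 522)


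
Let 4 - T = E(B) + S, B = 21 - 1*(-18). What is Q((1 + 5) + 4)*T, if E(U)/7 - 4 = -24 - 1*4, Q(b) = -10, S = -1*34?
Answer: -2060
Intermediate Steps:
B = 39 (B = 21 + 18 = 39)
S = -34
E(U) = -168 (E(U) = 28 + 7*(-24 - 1*4) = 28 + 7*(-24 - 4) = 28 + 7*(-28) = 28 - 196 = -168)
T = 206 (T = 4 - (-168 - 34) = 4 - 1*(-202) = 4 + 202 = 206)
Q((1 + 5) + 4)*T = -10*206 = -2060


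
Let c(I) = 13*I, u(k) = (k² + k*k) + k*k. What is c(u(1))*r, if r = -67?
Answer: -2613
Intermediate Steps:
u(k) = 3*k² (u(k) = (k² + k²) + k² = 2*k² + k² = 3*k²)
c(u(1))*r = (13*(3*1²))*(-67) = (13*(3*1))*(-67) = (13*3)*(-67) = 39*(-67) = -2613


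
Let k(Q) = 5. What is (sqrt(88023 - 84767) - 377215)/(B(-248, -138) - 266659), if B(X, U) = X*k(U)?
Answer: 377215/267899 - 2*sqrt(814)/267899 ≈ 1.4078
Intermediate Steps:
B(X, U) = 5*X (B(X, U) = X*5 = 5*X)
(sqrt(88023 - 84767) - 377215)/(B(-248, -138) - 266659) = (sqrt(88023 - 84767) - 377215)/(5*(-248) - 266659) = (sqrt(3256) - 377215)/(-1240 - 266659) = (2*sqrt(814) - 377215)/(-267899) = (-377215 + 2*sqrt(814))*(-1/267899) = 377215/267899 - 2*sqrt(814)/267899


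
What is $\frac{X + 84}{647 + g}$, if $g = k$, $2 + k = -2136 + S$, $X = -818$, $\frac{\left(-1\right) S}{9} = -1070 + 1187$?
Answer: $\frac{367}{1272} \approx 0.28852$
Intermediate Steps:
$S = -1053$ ($S = - 9 \left(-1070 + 1187\right) = \left(-9\right) 117 = -1053$)
$k = -3191$ ($k = -2 - 3189 = -3191$)
$g = -3191$
$\frac{X + 84}{647 + g} = \frac{-818 + 84}{647 - 3191} = - \frac{734}{-2544} = \left(-734\right) \left(- \frac{1}{2544}\right) = \frac{367}{1272}$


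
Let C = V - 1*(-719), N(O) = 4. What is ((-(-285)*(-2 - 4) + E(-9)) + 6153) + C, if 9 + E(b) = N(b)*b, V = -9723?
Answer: -4606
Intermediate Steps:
C = -9004 (C = -9723 - 1*(-719) = -9723 + 719 = -9004)
E(b) = -9 + 4*b
((-(-285)*(-2 - 4) + E(-9)) + 6153) + C = ((-(-285)*(-2 - 4) + (-9 + 4*(-9))) + 6153) - 9004 = ((-(-285)*(-6) + (-9 - 36)) + 6153) - 9004 = ((-57*30 - 45) + 6153) - 9004 = ((-1710 - 45) + 6153) - 9004 = (-1755 + 6153) - 9004 = 4398 - 9004 = -4606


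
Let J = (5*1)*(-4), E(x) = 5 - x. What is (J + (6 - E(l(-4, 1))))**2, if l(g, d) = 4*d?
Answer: 225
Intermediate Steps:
J = -20 (J = 5*(-4) = -20)
(J + (6 - E(l(-4, 1))))**2 = (-20 + (6 - (5 - 4)))**2 = (-20 + (6 - 1*1))**2 = (-20 + (6 - 1))**2 = (-20 + 5)**2 = (-15)**2 = 225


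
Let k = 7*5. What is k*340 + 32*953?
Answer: 42396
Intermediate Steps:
k = 35
k*340 + 32*953 = 35*340 + 32*953 = 11900 + 30496 = 42396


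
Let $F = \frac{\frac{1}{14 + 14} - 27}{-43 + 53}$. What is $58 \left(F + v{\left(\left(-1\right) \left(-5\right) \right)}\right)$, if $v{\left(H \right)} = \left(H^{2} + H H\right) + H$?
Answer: $\frac{84941}{28} \approx 3033.6$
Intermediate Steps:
$v{\left(H \right)} = H + 2 H^{2}$ ($v{\left(H \right)} = \left(H^{2} + H^{2}\right) + H = 2 H^{2} + H = H + 2 H^{2}$)
$F = - \frac{151}{56}$ ($F = \frac{\frac{1}{28} - 27}{10} = \left(\frac{1}{28} - 27\right) \frac{1}{10} = \left(- \frac{755}{28}\right) \frac{1}{10} = - \frac{151}{56} \approx -2.6964$)
$58 \left(F + v{\left(\left(-1\right) \left(-5\right) \right)}\right) = 58 \left(- \frac{151}{56} + \left(-1\right) \left(-5\right) \left(1 + 2 \left(\left(-1\right) \left(-5\right)\right)\right)\right) = 58 \left(- \frac{151}{56} + 5 \left(1 + 2 \cdot 5\right)\right) = 58 \left(- \frac{151}{56} + 5 \left(1 + 10\right)\right) = 58 \left(- \frac{151}{56} + 5 \cdot 11\right) = 58 \left(- \frac{151}{56} + 55\right) = 58 \cdot \frac{2929}{56} = \frac{84941}{28}$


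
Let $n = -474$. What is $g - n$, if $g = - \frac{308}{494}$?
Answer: $\frac{116924}{247} \approx 473.38$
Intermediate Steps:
$g = - \frac{154}{247}$ ($g = \left(-308\right) \frac{1}{494} = - \frac{154}{247} \approx -0.62348$)
$g - n = - \frac{154}{247} - -474 = - \frac{154}{247} + 474 = \frac{116924}{247}$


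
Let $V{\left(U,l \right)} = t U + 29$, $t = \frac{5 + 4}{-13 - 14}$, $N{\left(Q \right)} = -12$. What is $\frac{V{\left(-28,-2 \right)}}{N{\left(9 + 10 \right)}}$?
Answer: $- \frac{115}{36} \approx -3.1944$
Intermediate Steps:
$t = - \frac{1}{3}$ ($t = \frac{9}{-27} = 9 \left(- \frac{1}{27}\right) = - \frac{1}{3} \approx -0.33333$)
$V{\left(U,l \right)} = 29 - \frac{U}{3}$ ($V{\left(U,l \right)} = - \frac{U}{3} + 29 = 29 - \frac{U}{3}$)
$\frac{V{\left(-28,-2 \right)}}{N{\left(9 + 10 \right)}} = \frac{29 - - \frac{28}{3}}{-12} = \left(29 + \frac{28}{3}\right) \left(- \frac{1}{12}\right) = \frac{115}{3} \left(- \frac{1}{12}\right) = - \frac{115}{36}$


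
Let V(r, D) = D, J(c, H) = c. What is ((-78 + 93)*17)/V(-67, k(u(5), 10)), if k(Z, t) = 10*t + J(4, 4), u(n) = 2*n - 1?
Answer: 255/104 ≈ 2.4519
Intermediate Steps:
u(n) = -1 + 2*n
k(Z, t) = 4 + 10*t (k(Z, t) = 10*t + 4 = 4 + 10*t)
((-78 + 93)*17)/V(-67, k(u(5), 10)) = ((-78 + 93)*17)/(4 + 10*10) = (15*17)/(4 + 100) = 255/104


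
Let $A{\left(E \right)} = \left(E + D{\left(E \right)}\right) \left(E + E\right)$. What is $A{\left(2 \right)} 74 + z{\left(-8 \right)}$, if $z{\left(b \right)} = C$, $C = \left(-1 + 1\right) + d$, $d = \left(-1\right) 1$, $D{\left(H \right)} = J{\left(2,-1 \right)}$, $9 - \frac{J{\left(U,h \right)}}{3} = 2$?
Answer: $6807$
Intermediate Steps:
$J{\left(U,h \right)} = 21$ ($J{\left(U,h \right)} = 27 - 6 = 21$)
$D{\left(H \right)} = 21$
$d = -1$
$C = -1$ ($C = \left(-1 + 1\right) - 1 = 0 - 1 = -1$)
$A{\left(E \right)} = 2 E \left(21 + E\right)$ ($A{\left(E \right)} = \left(E + 21\right) \left(E + E\right) = \left(21 + E\right) 2 E = 2 E \left(21 + E\right)$)
$z{\left(b \right)} = -1$
$A{\left(2 \right)} 74 + z{\left(-8 \right)} = 2 \cdot 2 \left(21 + 2\right) 74 - 1 = 2 \cdot 2 \cdot 23 \cdot 74 - 1 = 92 \cdot 74 - 1 = 6808 - 1 = 6807$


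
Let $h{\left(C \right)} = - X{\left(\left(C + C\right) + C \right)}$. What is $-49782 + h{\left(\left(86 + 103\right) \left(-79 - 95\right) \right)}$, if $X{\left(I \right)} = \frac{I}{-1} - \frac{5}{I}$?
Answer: $- \frac{14644793525}{98658} \approx -1.4844 \cdot 10^{5}$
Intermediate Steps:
$X{\left(I \right)} = - I - \frac{5}{I}$ ($X{\left(I \right)} = I \left(-1\right) - \frac{5}{I} = - I - \frac{5}{I}$)
$h{\left(C \right)} = 3 C + \frac{5}{3 C}$ ($h{\left(C \right)} = - (- (\left(C + C\right) + C) - \frac{5}{\left(C + C\right) + C}) = - (- (2 C + C) - \frac{5}{2 C + C}) = - (- 3 C - \frac{5}{3 C}) = 3 C + \frac{5}{3 C}$)
$-49782 + h{\left(\left(86 + 103\right) \left(-79 - 95\right) \right)} = -49782 + \left(3 \left(86 + 103\right) \left(-79 - 95\right) + \frac{5}{3 \left(86 + 103\right) \left(-79 - 95\right)}\right) = -49782 + \left(3 \cdot 189 \left(-174\right) + \frac{5}{3 \cdot 189 \left(-174\right)}\right) = -49782 + \left(3 \left(-32886\right) + \frac{5}{3 \left(-32886\right)}\right) = -49782 + \left(-98658 + \frac{5}{3} \left(- \frac{1}{32886}\right)\right) = -49782 - \frac{9733400969}{98658} = - \frac{14644793525}{98658}$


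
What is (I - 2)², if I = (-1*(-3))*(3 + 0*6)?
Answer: 49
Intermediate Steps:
I = 9 (I = 3*(3 + 0) = 3*3 = 9)
(I - 2)² = (9 - 2)² = 7² = 49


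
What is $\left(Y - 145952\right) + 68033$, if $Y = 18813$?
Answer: $-59106$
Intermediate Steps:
$\left(Y - 145952\right) + 68033 = \left(18813 - 145952\right) + 68033 = -127139 + 68033 = -59106$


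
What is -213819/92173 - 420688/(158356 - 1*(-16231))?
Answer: -76106092777/16092207551 ≈ -4.7294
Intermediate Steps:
-213819/92173 - 420688/(158356 - 1*(-16231)) = -213819*1/92173 - 420688/(158356 + 16231) = -213819/92173 - 420688/174587 = -76106092777/16092207551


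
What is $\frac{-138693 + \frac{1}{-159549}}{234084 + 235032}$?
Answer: $- \frac{11064164729}{37423494342} \approx -0.29565$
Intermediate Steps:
$\frac{-138693 + \frac{1}{-159549}}{234084 + 235032} = \frac{-138693 - \frac{1}{159549}}{469116} = \left(- \frac{22128329458}{159549}\right) \frac{1}{469116} = - \frac{11064164729}{37423494342}$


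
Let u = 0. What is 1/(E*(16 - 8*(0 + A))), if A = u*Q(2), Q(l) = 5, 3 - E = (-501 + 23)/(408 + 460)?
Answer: 217/12328 ≈ 0.017602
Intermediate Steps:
E = 1541/434 (E = 3 - (-501 + 23)/(408 + 460) = 3 - (-478)/868 = 3 - 1*(-239/434) = 3 + 239/434 = 1541/434 ≈ 3.5507)
A = 0 (A = 0*5 = 0)
1/(E*(16 - 8*(0 + A))) = 1/((1541/434)*(16 - 8*(0 + 0))) = 434/(1541*(16 - 8*0)) = 434/(1541*(16 + 0)) = (434/1541)/16 = (434/1541)*(1/16) = 217/12328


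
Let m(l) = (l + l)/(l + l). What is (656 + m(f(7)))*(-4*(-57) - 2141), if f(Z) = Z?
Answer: -1256841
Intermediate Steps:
m(l) = 1 (m(l) = (2*l)/((2*l)) = (2*l)*(1/(2*l)) = 1)
(656 + m(f(7)))*(-4*(-57) - 2141) = (656 + 1)*(-4*(-57) - 2141) = 657*(228 - 2141) = 657*(-1913) = -1256841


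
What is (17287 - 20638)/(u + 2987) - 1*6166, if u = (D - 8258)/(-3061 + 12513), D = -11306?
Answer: -14499707051/2351130 ≈ -6167.1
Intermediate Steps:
u = -4891/2363 (u = (-11306 - 8258)/(-3061 + 12513) = -19564/9452 = -19564*1/9452 = -4891/2363 ≈ -2.0698)
(17287 - 20638)/(u + 2987) - 1*6166 = (17287 - 20638)/(-4891/2363 + 2987) - 1*6166 = -3351/7053390/2363 - 6166 = -3351*2363/7053390 - 6166 = -2639471/2351130 - 6166 = -14499707051/2351130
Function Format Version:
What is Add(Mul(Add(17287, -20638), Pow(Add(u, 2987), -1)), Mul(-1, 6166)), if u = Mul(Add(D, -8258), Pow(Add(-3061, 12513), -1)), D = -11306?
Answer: Rational(-14499707051, 2351130) ≈ -6167.1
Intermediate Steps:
u = Rational(-4891, 2363) (u = Mul(Add(-11306, -8258), Pow(Add(-3061, 12513), -1)) = Mul(-19564, Pow(9452, -1)) = Mul(-19564, Rational(1, 9452)) = Rational(-4891, 2363) ≈ -2.0698)
Add(Mul(Add(17287, -20638), Pow(Add(u, 2987), -1)), Mul(-1, 6166)) = Add(Mul(Add(17287, -20638), Pow(Add(Rational(-4891, 2363), 2987), -1)), Mul(-1, 6166)) = Add(Mul(-3351, Pow(Rational(7053390, 2363), -1)), -6166) = Add(Mul(-3351, Rational(2363, 7053390)), -6166) = Add(Rational(-2639471, 2351130), -6166) = Rational(-14499707051, 2351130)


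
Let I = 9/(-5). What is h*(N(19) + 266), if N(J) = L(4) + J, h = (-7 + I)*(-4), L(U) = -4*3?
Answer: 48048/5 ≈ 9609.6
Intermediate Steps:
I = -9/5 (I = 9*(-⅕) = -9/5 ≈ -1.8000)
L(U) = -12
h = 176/5 (h = (-7 - 9/5)*(-4) = -44/5*(-4) = 176/5 ≈ 35.200)
N(J) = -12 + J
h*(N(19) + 266) = 176*((-12 + 19) + 266)/5 = 176*(7 + 266)/5 = (176/5)*273 = 48048/5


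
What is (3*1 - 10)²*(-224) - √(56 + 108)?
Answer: -10976 - 2*√41 ≈ -10989.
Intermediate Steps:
(3*1 - 10)²*(-224) - √(56 + 108) = (3 - 10)²*(-224) - √164 = (-7)²*(-224) - 2*√41 = 49*(-224) - 2*√41 = -10976 - 2*√41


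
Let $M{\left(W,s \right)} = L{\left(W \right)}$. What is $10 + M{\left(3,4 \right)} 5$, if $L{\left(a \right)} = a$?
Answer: $25$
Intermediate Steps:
$M{\left(W,s \right)} = W$
$10 + M{\left(3,4 \right)} 5 = 10 + 3 \cdot 5 = 10 + 15 = 25$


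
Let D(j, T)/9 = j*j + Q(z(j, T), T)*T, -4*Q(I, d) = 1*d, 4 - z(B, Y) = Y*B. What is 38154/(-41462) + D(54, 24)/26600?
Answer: 348171/19694450 ≈ 0.017679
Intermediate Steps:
z(B, Y) = 4 - B*Y (z(B, Y) = 4 - Y*B = 4 - B*Y)
Q(I, d) = -d/4
D(j, T) = 9*j² - 9*T²/4 (D(j, T) = 9*(j*j + (-T/4)*T) = 9*(j² - T²/4) = 9*j² - 9*T²/4)
38154/(-41462) + D(54, 24)/26600 = 38154/(-41462) + (9*54² - 9/4*24²)/26600 = 38154*(-1/41462) + (9*2916 - 9/4*576)*(1/26600) = -19077/20731 + (26244 - 1296)*(1/26600) = -19077/20731 + 24948*(1/26600) = -19077/20731 + 891/950 = 348171/19694450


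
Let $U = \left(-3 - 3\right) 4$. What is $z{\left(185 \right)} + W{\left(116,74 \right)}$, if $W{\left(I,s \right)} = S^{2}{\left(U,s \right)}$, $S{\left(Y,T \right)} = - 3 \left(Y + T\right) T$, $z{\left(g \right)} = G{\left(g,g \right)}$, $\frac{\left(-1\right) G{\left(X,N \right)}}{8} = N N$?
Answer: $122936200$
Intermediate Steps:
$G{\left(X,N \right)} = - 8 N^{2}$ ($G{\left(X,N \right)} = - 8 N N = - 8 N^{2}$)
$z{\left(g \right)} = - 8 g^{2}$
$U = -24$ ($U = \left(-6\right) 4 = -24$)
$S{\left(Y,T \right)} = - 3 T \left(T + Y\right)$ ($S{\left(Y,T \right)} = - 3 \left(T + Y\right) T = - 3 T \left(T + Y\right)$)
$W{\left(I,s \right)} = 9 s^{2} \left(-24 + s\right)^{2}$ ($W{\left(I,s \right)} = \left(- 3 s \left(s - 24\right)\right)^{2} = \left(- 3 s \left(-24 + s\right)\right)^{2} = 9 s^{2} \left(-24 + s\right)^{2}$)
$z{\left(185 \right)} + W{\left(116,74 \right)} = - 8 \cdot 185^{2} + 9 \cdot 74^{2} \left(-24 + 74\right)^{2} = \left(-8\right) 34225 + 9 \cdot 5476 \cdot 50^{2} = -273800 + 9 \cdot 5476 \cdot 2500 = -273800 + 123210000 = 122936200$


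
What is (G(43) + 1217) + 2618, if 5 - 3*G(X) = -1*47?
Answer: 11557/3 ≈ 3852.3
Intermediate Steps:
G(X) = 52/3 (G(X) = 5/3 - (-1)*47/3 = 5/3 - 1/3*(-47) = 5/3 + 47/3 = 52/3)
(G(43) + 1217) + 2618 = (52/3 + 1217) + 2618 = 3703/3 + 2618 = 11557/3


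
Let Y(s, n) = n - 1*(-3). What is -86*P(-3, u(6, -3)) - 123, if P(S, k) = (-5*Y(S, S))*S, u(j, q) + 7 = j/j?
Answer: -123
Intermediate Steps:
Y(s, n) = 3 + n (Y(s, n) = n + 3 = 3 + n)
u(j, q) = -6 (u(j, q) = -7 + j/j = -7 + 1 = -6)
P(S, k) = S*(-15 - 5*S) (P(S, k) = (-5*(3 + S))*S = (-15 - 5*S)*S = S*(-15 - 5*S))
-86*P(-3, u(6, -3)) - 123 = -(-430)*(-3)*(3 - 3) - 123 = -(-430)*(-3)*0 - 123 = -86*0 - 123 = 0 - 123 = -123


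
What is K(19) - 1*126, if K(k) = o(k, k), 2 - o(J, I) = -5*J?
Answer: -29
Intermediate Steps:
o(J, I) = 2 + 5*J (o(J, I) = 2 - (-5)*J = 2 + 5*J)
K(k) = 2 + 5*k
K(19) - 1*126 = (2 + 5*19) - 1*126 = (2 + 95) - 126 = 97 - 126 = -29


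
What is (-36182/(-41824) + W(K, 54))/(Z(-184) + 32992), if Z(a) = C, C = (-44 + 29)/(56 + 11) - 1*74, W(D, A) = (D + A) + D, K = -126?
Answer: -276206495/46121227792 ≈ -0.0059887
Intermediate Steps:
W(D, A) = A + 2*D (W(D, A) = (A + D) + D = A + 2*D)
C = -4973/67 (C = -15/67 - 74 = -4973/67 ≈ -74.224)
Z(a) = -4973/67
(-36182/(-41824) + W(K, 54))/(Z(-184) + 32992) = (-36182/(-41824) + (54 + 2*(-126)))/(-4973/67 + 32992) = (-36182*(-1/41824) + (54 - 252))/(2205491/67) = (18091/20912 - 198)*(67/2205491) = -4122485/20912*67/2205491 = -276206495/46121227792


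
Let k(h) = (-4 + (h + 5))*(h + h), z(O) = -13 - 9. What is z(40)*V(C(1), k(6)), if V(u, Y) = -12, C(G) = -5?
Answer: 264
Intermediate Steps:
z(O) = -22
k(h) = 2*h*(1 + h) (k(h) = (-4 + (5 + h))*(2*h) = (1 + h)*(2*h) = 2*h*(1 + h))
z(40)*V(C(1), k(6)) = -22*(-12) = 264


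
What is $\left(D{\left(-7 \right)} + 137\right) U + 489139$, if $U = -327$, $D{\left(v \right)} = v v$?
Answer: $428317$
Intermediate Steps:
$D{\left(v \right)} = v^{2}$
$\left(D{\left(-7 \right)} + 137\right) U + 489139 = \left(\left(-7\right)^{2} + 137\right) \left(-327\right) + 489139 = \left(49 + 137\right) \left(-327\right) + 489139 = 186 \left(-327\right) + 489139 = -60822 + 489139 = 428317$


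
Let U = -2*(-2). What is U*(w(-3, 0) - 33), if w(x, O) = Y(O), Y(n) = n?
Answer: -132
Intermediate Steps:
w(x, O) = O
U = 4
U*(w(-3, 0) - 33) = 4*(0 - 33) = 4*(-33) = -132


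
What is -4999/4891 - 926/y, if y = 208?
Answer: -2784429/508664 ≈ -5.4740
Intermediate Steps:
-4999/4891 - 926/y = -4999/4891 - 926/208 = -4999*1/4891 - 926*1/208 = -4999/4891 - 463/104 = -2784429/508664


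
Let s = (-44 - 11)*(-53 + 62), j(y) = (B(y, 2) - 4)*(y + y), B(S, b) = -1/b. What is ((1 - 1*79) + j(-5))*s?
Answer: 16335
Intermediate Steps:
j(y) = -9*y (j(y) = (-1/2 - 4)*(y + y) = (-1*½ - 4)*(2*y) = (-½ - 4)*(2*y) = -9*y)
s = -495 (s = -55*9 = -495)
((1 - 1*79) + j(-5))*s = ((1 - 1*79) - 9*(-5))*(-495) = ((1 - 79) + 45)*(-495) = (-78 + 45)*(-495) = -33*(-495) = 16335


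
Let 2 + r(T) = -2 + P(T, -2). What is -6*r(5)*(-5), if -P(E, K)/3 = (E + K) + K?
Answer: -210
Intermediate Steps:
P(E, K) = -6*K - 3*E (P(E, K) = -3*((E + K) + K) = -3*(E + 2*K) = -6*K - 3*E)
r(T) = 8 - 3*T (r(T) = -2 + (-2 + (-6*(-2) - 3*T)) = -2 + (-2 + (12 - 3*T)) = -2 + (10 - 3*T) = 8 - 3*T)
-6*r(5)*(-5) = -6*(8 - 3*5)*(-5) = -6*(8 - 15)*(-5) = -6*(-7)*(-5) = 42*(-5) = -210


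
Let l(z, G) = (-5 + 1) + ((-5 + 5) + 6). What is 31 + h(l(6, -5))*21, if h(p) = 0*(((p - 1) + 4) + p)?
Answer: 31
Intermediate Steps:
l(z, G) = 2 (l(z, G) = -4 + (0 + 6) = -4 + 6 = 2)
h(p) = 0 (h(p) = 0*(((-1 + p) + 4) + p) = 0*((3 + p) + p) = 0*(3 + 2*p) = 0)
31 + h(l(6, -5))*21 = 31 + 0*21 = 31 + 0 = 31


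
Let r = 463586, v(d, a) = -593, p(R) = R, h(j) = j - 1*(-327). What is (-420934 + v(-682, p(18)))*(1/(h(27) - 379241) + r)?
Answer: -74039830212328587/378887 ≈ -1.9541e+11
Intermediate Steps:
h(j) = 327 + j (h(j) = j + 327 = 327 + j)
(-420934 + v(-682, p(18)))*(1/(h(27) - 379241) + r) = (-420934 - 593)*(1/((327 + 27) - 379241) + 463586) = -421527*(1/(354 - 379241) + 463586) = -421527*(1/(-378887) + 463586) = -421527*(-1/378887 + 463586) = -421527*175646708781/378887 = -74039830212328587/378887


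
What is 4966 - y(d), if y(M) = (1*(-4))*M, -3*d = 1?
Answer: 14894/3 ≈ 4964.7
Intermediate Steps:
d = -⅓ (d = -⅓*1 = -⅓ ≈ -0.33333)
y(M) = -4*M
4966 - y(d) = 4966 - (-4)*(-1)/3 = 4966 - 1*4/3 = 4966 - 4/3 = 14894/3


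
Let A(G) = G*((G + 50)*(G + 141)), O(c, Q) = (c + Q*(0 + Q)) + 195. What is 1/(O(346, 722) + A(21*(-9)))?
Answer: -1/739183 ≈ -1.3528e-6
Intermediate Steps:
O(c, Q) = 195 + c + Q² (O(c, Q) = (c + Q*Q) + 195 = (c + Q²) + 195 = 195 + c + Q²)
A(G) = G*(50 + G)*(141 + G) (A(G) = G*((50 + G)*(141 + G)) = G*(50 + G)*(141 + G))
1/(O(346, 722) + A(21*(-9))) = 1/((195 + 346 + 722²) + (21*(-9))*(7050 + (21*(-9))² + 191*(21*(-9)))) = 1/((195 + 346 + 521284) - 189*(7050 + (-189)² + 191*(-189))) = 1/(521825 - 189*(7050 + 35721 - 36099)) = 1/(521825 - 189*6672) = 1/(521825 - 1261008) = 1/(-739183) = -1/739183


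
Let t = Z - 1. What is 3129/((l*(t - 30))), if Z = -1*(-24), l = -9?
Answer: 149/3 ≈ 49.667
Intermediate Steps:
Z = 24
t = 23 (t = 24 - 1 = 23)
3129/((l*(t - 30))) = 3129/((-9*(23 - 30))) = 3129/((-9*(-7))) = 3129/63 = 3129*(1/63) = 149/3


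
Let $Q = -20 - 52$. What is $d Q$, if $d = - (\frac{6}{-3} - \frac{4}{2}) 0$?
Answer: $0$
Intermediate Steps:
$Q = -72$
$d = 0$ ($d = - (6 \left(- \frac{1}{3}\right) - 2) 0 = - (-2 - 2) 0 = \left(-1\right) \left(-4\right) 0 = 4 \cdot 0 = 0$)
$d Q = 0 \left(-72\right) = 0$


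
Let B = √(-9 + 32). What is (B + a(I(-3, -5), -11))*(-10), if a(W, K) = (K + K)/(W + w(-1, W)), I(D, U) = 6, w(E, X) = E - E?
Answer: 110/3 - 10*√23 ≈ -11.292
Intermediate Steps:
w(E, X) = 0
a(W, K) = 2*K/W (a(W, K) = (K + K)/(W + 0) = (2*K)/W = 2*K/W)
B = √23 ≈ 4.7958
(B + a(I(-3, -5), -11))*(-10) = (√23 + 2*(-11)/6)*(-10) = (√23 + 2*(-11)*(⅙))*(-10) = (√23 - 11/3)*(-10) = (-11/3 + √23)*(-10) = 110/3 - 10*√23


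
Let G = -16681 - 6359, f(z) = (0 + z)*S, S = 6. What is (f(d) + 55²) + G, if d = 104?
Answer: -19391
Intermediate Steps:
f(z) = 6*z (f(z) = (0 + z)*6 = z*6 = 6*z)
G = -23040
(f(d) + 55²) + G = (6*104 + 55²) - 23040 = (624 + 3025) - 23040 = 3649 - 23040 = -19391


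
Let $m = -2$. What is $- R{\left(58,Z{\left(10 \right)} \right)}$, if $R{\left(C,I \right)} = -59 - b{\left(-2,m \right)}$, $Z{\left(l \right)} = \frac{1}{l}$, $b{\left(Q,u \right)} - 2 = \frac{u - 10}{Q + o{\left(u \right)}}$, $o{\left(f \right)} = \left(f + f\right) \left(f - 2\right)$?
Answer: $\frac{421}{7} \approx 60.143$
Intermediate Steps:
$o{\left(f \right)} = 2 f \left(-2 + f\right)$
$b{\left(Q,u \right)} = 2 + \frac{-10 + u}{Q + 2 u \left(-2 + u\right)}$ ($b{\left(Q,u \right)} = 2 + \frac{u - 10}{Q + 2 u \left(-2 + u\right)} = 2 + \frac{-10 + u}{Q + 2 u \left(-2 + u\right)}$)
$R{\left(C,I \right)} = - \frac{421}{7}$ ($R{\left(C,I \right)} = -59 - \frac{-10 - 2 + 2 \left(-2\right) + 4 \left(-2\right) \left(-2 - 2\right)}{-2 + 2 \left(-2\right) \left(-2 - 2\right)} = -59 - \frac{-10 - 2 - 4 + 4 \left(-2\right) \left(-4\right)}{-2 + 2 \left(-2\right) \left(-4\right)} = -59 - \frac{-10 - 2 - 4 + 32}{-2 + 16} = -59 - \frac{1}{14} \cdot 16 = -59 - \frac{8}{7} = - \frac{421}{7}$)
$- R{\left(58,Z{\left(10 \right)} \right)} = \left(-1\right) \left(- \frac{421}{7}\right) = \frac{421}{7}$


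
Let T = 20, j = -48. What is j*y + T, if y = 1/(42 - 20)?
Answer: 196/11 ≈ 17.818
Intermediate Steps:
y = 1/22 ≈ 0.045455
j*y + T = -48*1/22 + 20 = -24/11 + 20 = 196/11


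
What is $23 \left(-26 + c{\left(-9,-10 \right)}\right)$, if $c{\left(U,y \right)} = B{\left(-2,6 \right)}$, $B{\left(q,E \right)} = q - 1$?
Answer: $-667$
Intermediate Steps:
$B{\left(q,E \right)} = -1 + q$ ($B{\left(q,E \right)} = q - 1 = -1 + q$)
$c{\left(U,y \right)} = -3$ ($c{\left(U,y \right)} = -1 - 2 = -3$)
$23 \left(-26 + c{\left(-9,-10 \right)}\right) = 23 \left(-26 - 3\right) = 23 \left(-29\right) = -667$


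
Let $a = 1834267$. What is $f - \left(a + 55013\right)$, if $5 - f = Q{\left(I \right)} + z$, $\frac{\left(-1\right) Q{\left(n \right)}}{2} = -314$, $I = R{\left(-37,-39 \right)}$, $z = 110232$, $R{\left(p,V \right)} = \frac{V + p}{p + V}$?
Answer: $-2000135$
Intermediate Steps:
$R{\left(p,V \right)} = 1$ ($R{\left(p,V \right)} = \frac{V + p}{V + p} = 1$)
$I = 1$
$Q{\left(n \right)} = 628$ ($Q{\left(n \right)} = \left(-2\right) \left(-314\right) = 628$)
$f = -110855$ ($f = 5 - \left(628 + 110232\right) = 5 - 110860 = -110855$)
$f - \left(a + 55013\right) = -110855 - \left(1834267 + 55013\right) = -110855 - 1889280 = -2000135$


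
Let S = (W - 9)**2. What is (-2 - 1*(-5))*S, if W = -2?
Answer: 363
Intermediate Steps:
S = 121 (S = (-2 - 9)**2 = (-11)**2 = 121)
(-2 - 1*(-5))*S = (-2 - 1*(-5))*121 = (-2 + 5)*121 = 3*121 = 363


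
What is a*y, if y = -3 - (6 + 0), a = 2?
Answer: -18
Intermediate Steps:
y = -9 (y = -3 - 1*6 = -3 - 6 = -9)
a*y = 2*(-9) = -18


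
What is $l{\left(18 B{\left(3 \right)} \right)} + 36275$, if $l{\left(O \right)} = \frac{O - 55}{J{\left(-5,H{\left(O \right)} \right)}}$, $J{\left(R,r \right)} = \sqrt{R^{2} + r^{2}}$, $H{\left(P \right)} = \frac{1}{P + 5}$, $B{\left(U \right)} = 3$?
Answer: $36275 - \frac{59 \sqrt{87026}}{87026} \approx 36275.0$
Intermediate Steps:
$H{\left(P \right)} = \frac{1}{5 + P}$
$l{\left(O \right)} = \frac{-55 + O}{\sqrt{25 + \frac{1}{\left(5 + O\right)^{2}}}}$ ($l{\left(O \right)} = \frac{O - 55}{\sqrt{\left(-5\right)^{2} + \left(\frac{1}{5 + O}\right)^{2}}} = \frac{-55 + O}{\sqrt{25 + \frac{1}{\left(5 + O\right)^{2}}}}$)
$l{\left(18 B{\left(3 \right)} \right)} + 36275 = \frac{-55 + 18 \cdot 3}{\frac{1}{59} \sqrt{1 + 25 \left(5 + 18 \cdot 3\right)^{2}}} + 36275 = \frac{-55 + 54}{\frac{1}{59} \sqrt{1 + 25 \left(5 + 54\right)^{2}}} + 36275 = \frac{1}{\sqrt{\frac{1 + 25 \cdot 59^{2}}{3481}}} \left(-1\right) + 36275 = \frac{1}{\sqrt{\frac{1 + 25 \cdot 3481}{3481}}} \left(-1\right) + 36275 = \frac{1}{\sqrt{\frac{1 + 87025}{3481}}} \left(-1\right) + 36275 = \frac{1}{\sqrt{\frac{1}{3481} \cdot 87026}} \left(-1\right) + 36275 = \frac{1}{\sqrt{\frac{87026}{3481}}} \left(-1\right) + 36275 = \frac{59 \sqrt{87026}}{87026} \left(-1\right) + 36275 = - \frac{59 \sqrt{87026}}{87026} + 36275 = 36275 - \frac{59 \sqrt{87026}}{87026}$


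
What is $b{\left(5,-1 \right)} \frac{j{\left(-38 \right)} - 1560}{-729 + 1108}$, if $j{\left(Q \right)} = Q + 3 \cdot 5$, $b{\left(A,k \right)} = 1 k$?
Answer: $\frac{1583}{379} \approx 4.1768$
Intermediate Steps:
$b{\left(A,k \right)} = k$
$j{\left(Q \right)} = 15 + Q$ ($j{\left(Q \right)} = Q + 15 = 15 + Q$)
$b{\left(5,-1 \right)} \frac{j{\left(-38 \right)} - 1560}{-729 + 1108} = - \frac{\left(15 - 38\right) - 1560}{-729 + 1108} = - \frac{-23 - 1560}{379} = - \frac{-1583}{379} = \left(-1\right) \left(- \frac{1583}{379}\right) = \frac{1583}{379}$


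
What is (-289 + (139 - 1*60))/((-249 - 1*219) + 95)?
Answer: 210/373 ≈ 0.56300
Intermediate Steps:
(-289 + (139 - 1*60))/((-249 - 1*219) + 95) = (-289 + (139 - 60))/((-249 - 219) + 95) = (-289 + 79)/(-468 + 95) = -210/(-373) = -210*(-1/373) = 210/373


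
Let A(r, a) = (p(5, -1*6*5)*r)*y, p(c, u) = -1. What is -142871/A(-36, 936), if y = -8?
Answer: 142871/288 ≈ 496.08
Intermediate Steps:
A(r, a) = 8*r (A(r, a) = -r*(-8) = 8*r)
-142871/A(-36, 936) = -142871/(8*(-36)) = -142871/(-288) = -142871*(-1/288) = 142871/288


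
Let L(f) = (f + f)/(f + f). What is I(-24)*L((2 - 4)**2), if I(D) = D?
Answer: -24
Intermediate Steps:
L(f) = 1 (L(f) = (2*f)/((2*f)) = (2*f)*(1/(2*f)) = 1)
I(-24)*L((2 - 4)**2) = -24*1 = -24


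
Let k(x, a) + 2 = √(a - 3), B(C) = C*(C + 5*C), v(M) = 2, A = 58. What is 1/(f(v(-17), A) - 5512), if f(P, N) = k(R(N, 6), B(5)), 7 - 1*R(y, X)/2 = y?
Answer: -1838/10134683 - 7*√3/30404049 ≈ -0.00018176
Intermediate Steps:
R(y, X) = 14 - 2*y
B(C) = 6*C² (B(C) = C*(6*C) = 6*C²)
k(x, a) = -2 + √(-3 + a) (k(x, a) = -2 + √(a - 3) = -2 + √(-3 + a))
f(P, N) = -2 + 7*√3 (f(P, N) = -2 + √(-3 + 6*5²) = -2 + √(-3 + 6*25) = -2 + √(-3 + 150) = -2 + √147 = -2 + 7*√3)
1/(f(v(-17), A) - 5512) = 1/((-2 + 7*√3) - 5512) = 1/(-5514 + 7*√3)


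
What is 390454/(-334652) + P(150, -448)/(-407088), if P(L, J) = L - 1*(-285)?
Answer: -13257892631/11352734448 ≈ -1.1678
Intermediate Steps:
P(L, J) = 285 + L (P(L, J) = L + 285 = 285 + L)
390454/(-334652) + P(150, -448)/(-407088) = 390454/(-334652) + (285 + 150)/(-407088) = 390454*(-1/334652) + 435*(-1/407088) = -195227/167326 - 145/135696 = -13257892631/11352734448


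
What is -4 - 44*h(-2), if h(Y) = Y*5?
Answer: 436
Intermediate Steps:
h(Y) = 5*Y
-4 - 44*h(-2) = -4 - 220*(-2) = -4 - 44*(-10) = -4 + 440 = 436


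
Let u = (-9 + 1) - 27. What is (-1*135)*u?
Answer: 4725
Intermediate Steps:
u = -35 (u = -8 - 27 = -35)
(-1*135)*u = -1*135*(-35) = -135*(-35) = 4725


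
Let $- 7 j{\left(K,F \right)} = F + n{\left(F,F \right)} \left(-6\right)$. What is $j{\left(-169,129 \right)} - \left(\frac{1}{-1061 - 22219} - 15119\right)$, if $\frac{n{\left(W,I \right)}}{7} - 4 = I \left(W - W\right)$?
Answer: $\frac{2464700167}{162960} \approx 15125.0$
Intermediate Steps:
$n{\left(W,I \right)} = 28$ ($n{\left(W,I \right)} = 28 + 7 I \left(W - W\right) = 28 + 7 I 0 = 28 + 7 \cdot 0 = 28 + 0 = 28$)
$j{\left(K,F \right)} = 24 - \frac{F}{7}$ ($j{\left(K,F \right)} = - \frac{F + 28 \left(-6\right)}{7} = - \frac{F - 168}{7} = - \frac{-168 + F}{7} = 24 - \frac{F}{7}$)
$j{\left(-169,129 \right)} - \left(\frac{1}{-1061 - 22219} - 15119\right) = \left(24 - \frac{129}{7}\right) - \left(\frac{1}{-1061 - 22219} - 15119\right) = \left(24 - \frac{129}{7}\right) - \left(\frac{1}{-23280} - 15119\right) = \frac{39}{7} - \left(- \frac{1}{23280} - 15119\right) = \frac{39}{7} - - \frac{351970321}{23280} = \frac{39}{7} + \frac{351970321}{23280} = \frac{2464700167}{162960}$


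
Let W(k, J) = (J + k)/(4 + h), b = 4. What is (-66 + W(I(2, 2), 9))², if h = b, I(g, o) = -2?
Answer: 271441/64 ≈ 4241.3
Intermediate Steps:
h = 4
W(k, J) = J/8 + k/8 (W(k, J) = (J + k)/(4 + 4) = (J + k)/8 = (J + k)*(⅛) = J/8 + k/8)
(-66 + W(I(2, 2), 9))² = (-66 + ((⅛)*9 + (⅛)*(-2)))² = (-66 + (9/8 - ¼))² = (-66 + 7/8)² = (-521/8)² = 271441/64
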